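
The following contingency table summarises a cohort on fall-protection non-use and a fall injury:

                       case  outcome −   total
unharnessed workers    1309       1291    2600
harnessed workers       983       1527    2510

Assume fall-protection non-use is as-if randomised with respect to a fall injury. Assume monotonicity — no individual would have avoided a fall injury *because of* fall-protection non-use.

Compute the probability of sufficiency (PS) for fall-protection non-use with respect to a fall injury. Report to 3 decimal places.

PS ≈ 0.184

p₁ = P(outcome | exposed) = 1309/2600 = 0.50346
p₀ = P(outcome | unexposed) = 983/2510 = 0.39163
Under exogeneity and monotonicity, PS = (p₁ − p₀)/(1 − p₀).
PS = (0.50346 − 0.39163) / 0.60837 ≈ 0.1838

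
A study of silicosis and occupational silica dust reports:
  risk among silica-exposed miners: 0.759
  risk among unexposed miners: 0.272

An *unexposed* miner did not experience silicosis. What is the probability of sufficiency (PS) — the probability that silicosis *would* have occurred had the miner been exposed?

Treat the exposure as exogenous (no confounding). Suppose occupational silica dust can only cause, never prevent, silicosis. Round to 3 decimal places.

PS ≈ 0.669

Let p₁ = 0.759, p₀ = 0.272.
Under exogeneity and monotonicity, PS = (p₁ − p₀) / (1 − p₀).
PS = (0.759 − 0.272) / (1 − 0.272) = 0.487 / 0.728 ≈ 0.6690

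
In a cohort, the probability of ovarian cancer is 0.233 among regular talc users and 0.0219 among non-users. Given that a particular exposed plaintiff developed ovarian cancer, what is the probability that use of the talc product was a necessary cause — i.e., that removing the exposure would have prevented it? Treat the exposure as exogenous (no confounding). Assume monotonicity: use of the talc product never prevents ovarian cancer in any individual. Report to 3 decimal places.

Let p₁ = 0.233, p₀ = 0.0219.
Under exogeneity and monotonicity, PN = (p₁ − p₀) / p₁.
PN = (0.233 − 0.0219) / 0.233 = 0.2111 / 0.233 ≈ 0.9060

PN ≈ 0.906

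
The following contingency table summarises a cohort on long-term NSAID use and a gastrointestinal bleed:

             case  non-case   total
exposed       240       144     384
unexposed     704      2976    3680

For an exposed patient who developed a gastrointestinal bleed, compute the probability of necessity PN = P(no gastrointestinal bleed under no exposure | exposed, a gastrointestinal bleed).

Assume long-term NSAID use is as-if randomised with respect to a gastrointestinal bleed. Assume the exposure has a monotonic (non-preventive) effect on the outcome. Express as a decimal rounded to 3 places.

p₁ = P(outcome | exposed) = 240/384 = 0.625
p₀ = P(outcome | unexposed) = 704/3680 = 0.1913
Under exogeneity and monotonicity, PN = (p₁ − p₀)/p₁.
PN = (0.625 − 0.1913) / 0.625 ≈ 0.6939

PN ≈ 0.694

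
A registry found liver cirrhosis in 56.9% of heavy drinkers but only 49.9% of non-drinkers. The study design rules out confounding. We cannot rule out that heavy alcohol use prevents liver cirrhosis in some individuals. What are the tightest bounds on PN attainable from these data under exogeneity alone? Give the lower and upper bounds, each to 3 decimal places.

p₁ = 0.569, p₀ = 0.499.
Under exogeneity alone the bounds on PN are max{0,(p₁−p₀)/p₁} ≤ PN ≤ min{1,(1−p₀)/p₁}.
  lower = (p₁ − p₀)/p₁ = 0.07 / 0.569 ≈ 0.1230
  upper = min{1, (1 − p₀)/p₁} = 0.501 / 0.569 ≈ 0.8805

0.123 ≤ PN ≤ 0.880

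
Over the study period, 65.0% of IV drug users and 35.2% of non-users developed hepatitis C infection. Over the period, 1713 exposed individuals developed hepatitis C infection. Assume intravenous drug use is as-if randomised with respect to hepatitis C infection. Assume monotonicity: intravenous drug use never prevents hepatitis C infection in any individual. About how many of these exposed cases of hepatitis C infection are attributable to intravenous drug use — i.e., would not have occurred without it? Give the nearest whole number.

p₁ = 0.65, p₀ = 0.352.
PN = (p₁ − p₀)/p₁ = (0.65 − 0.352) / 0.65 ≈ 0.45846.
Attributable cases ≈ PN × (exposed cases) = 0.45846 × 1713 ≈ 785.34.

about 785 cases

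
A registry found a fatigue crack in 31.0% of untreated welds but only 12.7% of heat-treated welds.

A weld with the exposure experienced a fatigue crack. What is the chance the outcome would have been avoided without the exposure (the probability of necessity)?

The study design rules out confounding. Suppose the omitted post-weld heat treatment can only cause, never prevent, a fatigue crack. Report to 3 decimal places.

p₁ = 0.31, p₀ = 0.127.
Under exogeneity and monotonicity, PN = (p₁ − p₀) / p₁.
PN = (0.31 − 0.127) / 0.31 = 0.183 / 0.31 ≈ 0.5903

PN ≈ 0.590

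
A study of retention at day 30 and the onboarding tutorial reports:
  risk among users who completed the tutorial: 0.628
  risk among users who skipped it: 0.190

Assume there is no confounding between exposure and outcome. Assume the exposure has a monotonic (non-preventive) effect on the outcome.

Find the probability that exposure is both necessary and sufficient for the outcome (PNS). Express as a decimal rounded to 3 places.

PNS ≈ 0.438

Let p₁ = 0.628, p₀ = 0.19.
Under exogeneity and monotonicity, PNS = p₁ − p₀.
PNS = 0.628 − 0.19 = 0.438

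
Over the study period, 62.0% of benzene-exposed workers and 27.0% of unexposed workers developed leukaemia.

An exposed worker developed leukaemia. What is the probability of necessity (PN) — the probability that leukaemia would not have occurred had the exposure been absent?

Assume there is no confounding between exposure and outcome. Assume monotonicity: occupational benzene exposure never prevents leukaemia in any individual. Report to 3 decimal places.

PN ≈ 0.565

p₁ = 0.62, p₀ = 0.27.
Under exogeneity and monotonicity, PN = (p₁ − p₀) / p₁.
PN = (0.62 − 0.27) / 0.62 = 0.35 / 0.62 ≈ 0.5645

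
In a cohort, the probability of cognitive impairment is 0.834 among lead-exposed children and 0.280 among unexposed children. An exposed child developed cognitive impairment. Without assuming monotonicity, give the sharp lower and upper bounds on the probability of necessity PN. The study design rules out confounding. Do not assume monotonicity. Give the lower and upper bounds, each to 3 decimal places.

Let p₁ = 0.834, p₀ = 0.28.
Under exogeneity alone the bounds on PN are max{0,(p₁−p₀)/p₁} ≤ PN ≤ min{1,(1−p₀)/p₁}.
  lower = (p₁ − p₀)/p₁ = 0.554 / 0.834 ≈ 0.6643
  upper = min{1, (1 − p₀)/p₁} = 0.72 / 0.834 ≈ 0.8633

0.664 ≤ PN ≤ 0.863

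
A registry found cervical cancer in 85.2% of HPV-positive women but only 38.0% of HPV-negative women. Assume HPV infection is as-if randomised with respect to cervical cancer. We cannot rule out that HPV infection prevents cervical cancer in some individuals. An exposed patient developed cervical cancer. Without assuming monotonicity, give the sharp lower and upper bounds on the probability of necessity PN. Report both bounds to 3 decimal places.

0.554 ≤ PN ≤ 0.728

p₁ = 0.852, p₀ = 0.38.
Under exogeneity alone the bounds on PN are max{0,(p₁−p₀)/p₁} ≤ PN ≤ min{1,(1−p₀)/p₁}.
  lower = (p₁ − p₀)/p₁ = 0.472 / 0.852 ≈ 0.5540
  upper = min{1, (1 − p₀)/p₁} = 0.62 / 0.852 ≈ 0.7277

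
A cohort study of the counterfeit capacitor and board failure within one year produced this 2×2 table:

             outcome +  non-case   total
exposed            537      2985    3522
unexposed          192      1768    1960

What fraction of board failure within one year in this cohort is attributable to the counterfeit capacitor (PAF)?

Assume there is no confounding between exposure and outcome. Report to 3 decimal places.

p₁ = P(outcome | exposed) = 537/3522 = 0.15247
p₀ = P(outcome | unexposed) = 192/1960 = 0.097959
Exposure prevalence π = 3522/5482 = 0.64247; overall risk P(Y=1) = 0.13298.
Under exogeneity, PAF = [P(Y=1) − p₀]/P(Y=1).
PAF = (0.13298 − 0.097959) / 0.13298 ≈ 0.2634

PAF ≈ 0.263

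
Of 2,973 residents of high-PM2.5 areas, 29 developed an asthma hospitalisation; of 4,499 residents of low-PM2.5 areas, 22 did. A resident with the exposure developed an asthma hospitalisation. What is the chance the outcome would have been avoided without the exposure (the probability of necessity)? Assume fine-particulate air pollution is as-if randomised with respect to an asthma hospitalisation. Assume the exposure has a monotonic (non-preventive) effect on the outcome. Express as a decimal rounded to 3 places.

p₁ = P(outcome | exposed) = 29/2973 = 0.0097545
p₀ = P(outcome | unexposed) = 22/4499 = 0.00489
Under exogeneity and monotonicity, PN = (p₁ − p₀) / p₁.
PN = (0.0097545 − 0.00489) / 0.0097545 = 0.0048645 / 0.0097545 ≈ 0.4987

PN ≈ 0.499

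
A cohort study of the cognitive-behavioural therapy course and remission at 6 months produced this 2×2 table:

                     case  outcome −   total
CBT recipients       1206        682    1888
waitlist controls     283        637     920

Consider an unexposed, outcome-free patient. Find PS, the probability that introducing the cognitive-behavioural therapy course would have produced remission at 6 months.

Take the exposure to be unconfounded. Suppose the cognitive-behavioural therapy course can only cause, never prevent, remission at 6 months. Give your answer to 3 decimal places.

p₁ = P(outcome | exposed) = 1206/1888 = 0.63877
p₀ = P(outcome | unexposed) = 283/920 = 0.30761
Under exogeneity and monotonicity, PS = (p₁ − p₀)/(1 − p₀).
PS = (0.63877 − 0.30761) / 0.69239 ≈ 0.4783

PS ≈ 0.478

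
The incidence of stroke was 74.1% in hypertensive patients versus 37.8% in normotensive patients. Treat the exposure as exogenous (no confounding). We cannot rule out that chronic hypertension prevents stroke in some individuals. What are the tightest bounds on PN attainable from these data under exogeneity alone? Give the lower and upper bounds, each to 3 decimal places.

p₁ = 0.741, p₀ = 0.378.
Under exogeneity alone the bounds on PN are max{0,(p₁−p₀)/p₁} ≤ PN ≤ min{1,(1−p₀)/p₁}.
  lower = (p₁ − p₀)/p₁ = 0.363 / 0.741 ≈ 0.4899
  upper = min{1, (1 − p₀)/p₁} = 0.622 / 0.741 ≈ 0.8394

0.490 ≤ PN ≤ 0.839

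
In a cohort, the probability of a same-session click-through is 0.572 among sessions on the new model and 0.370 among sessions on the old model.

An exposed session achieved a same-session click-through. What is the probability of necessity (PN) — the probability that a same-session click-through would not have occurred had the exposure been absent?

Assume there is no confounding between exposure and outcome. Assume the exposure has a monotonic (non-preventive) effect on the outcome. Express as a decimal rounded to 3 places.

PN ≈ 0.353

Let p₁ = 0.572, p₀ = 0.37.
Under exogeneity and monotonicity, PN = (p₁ − p₀) / p₁.
PN = (0.572 − 0.37) / 0.572 = 0.202 / 0.572 ≈ 0.3531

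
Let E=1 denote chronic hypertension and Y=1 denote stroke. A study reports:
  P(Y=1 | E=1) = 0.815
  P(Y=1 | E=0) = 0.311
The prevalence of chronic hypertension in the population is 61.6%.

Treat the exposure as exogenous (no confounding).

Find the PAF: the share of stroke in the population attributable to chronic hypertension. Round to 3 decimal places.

PAF ≈ 0.500

Let p₁ = 0.815, p₀ = 0.311.
Overall risk P(Y=1) = π·p₁ + (1−π)·p₀ = 0.616×0.815 + 0.384×0.311 = 0.62146.
Under exogeneity, PAF = [P(Y=1) − p₀] / P(Y=1).
PAF = (0.62146 − 0.311) / 0.62146 ≈ 0.4996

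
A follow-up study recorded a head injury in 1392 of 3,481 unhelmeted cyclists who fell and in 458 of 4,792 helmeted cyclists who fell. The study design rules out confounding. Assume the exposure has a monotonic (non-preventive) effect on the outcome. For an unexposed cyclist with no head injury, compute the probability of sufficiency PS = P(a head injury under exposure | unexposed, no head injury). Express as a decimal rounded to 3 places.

PS ≈ 0.336

p₁ = P(outcome | exposed) = 1392/3481 = 0.39989
p₀ = P(outcome | unexposed) = 458/4792 = 0.095576
Under exogeneity and monotonicity, PS = (p₁ − p₀) / (1 − p₀).
PS = (0.39989 − 0.095576) / (1 − 0.095576) = 0.30431 / 0.90442 ≈ 0.3365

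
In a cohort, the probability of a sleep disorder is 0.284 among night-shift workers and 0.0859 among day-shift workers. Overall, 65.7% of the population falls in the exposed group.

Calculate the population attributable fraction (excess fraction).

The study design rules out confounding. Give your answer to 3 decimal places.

PAF ≈ 0.602

Let p₁ = 0.284, p₀ = 0.0859.
Overall risk P(Y=1) = π·p₁ + (1−π)·p₀ = 0.657×0.284 + 0.343×0.0859 = 0.21605.
Under exogeneity, PAF = [P(Y=1) − p₀] / P(Y=1).
PAF = (0.21605 − 0.0859) / 0.21605 ≈ 0.6024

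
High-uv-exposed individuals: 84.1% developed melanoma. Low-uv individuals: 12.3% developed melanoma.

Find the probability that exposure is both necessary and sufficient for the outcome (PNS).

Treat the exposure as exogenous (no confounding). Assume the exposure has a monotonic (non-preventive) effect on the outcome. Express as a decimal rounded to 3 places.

p₁ = 0.841, p₀ = 0.123.
Under exogeneity and monotonicity, PNS = p₁ − p₀.
PNS = 0.841 − 0.123 = 0.718

PNS ≈ 0.718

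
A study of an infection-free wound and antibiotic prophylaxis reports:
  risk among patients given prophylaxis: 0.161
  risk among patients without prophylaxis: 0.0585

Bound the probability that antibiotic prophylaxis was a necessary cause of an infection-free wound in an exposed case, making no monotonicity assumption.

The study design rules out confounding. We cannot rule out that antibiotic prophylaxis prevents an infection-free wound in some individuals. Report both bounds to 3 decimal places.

Let p₁ = 0.161, p₀ = 0.0585.
Under exogeneity alone the bounds on PN are max{0,(p₁−p₀)/p₁} ≤ PN ≤ min{1,(1−p₀)/p₁}.
  lower = (p₁ − p₀)/p₁ = 0.1025 / 0.161 ≈ 0.6366
  upper = min{1, (1 − p₀)/p₁} = 0.9415 / 0.161 ≈ 5.8478 → capped at 1

0.637 ≤ PN ≤ 1.000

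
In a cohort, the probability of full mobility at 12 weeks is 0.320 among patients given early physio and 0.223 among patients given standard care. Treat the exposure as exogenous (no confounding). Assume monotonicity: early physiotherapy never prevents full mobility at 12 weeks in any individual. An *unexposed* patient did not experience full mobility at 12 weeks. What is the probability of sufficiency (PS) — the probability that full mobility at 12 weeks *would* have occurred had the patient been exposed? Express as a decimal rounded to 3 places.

Let p₁ = 0.32, p₀ = 0.223.
Under exogeneity and monotonicity, PS = (p₁ − p₀) / (1 − p₀).
PS = (0.32 − 0.223) / (1 − 0.223) = 0.097 / 0.777 ≈ 0.1248

PS ≈ 0.125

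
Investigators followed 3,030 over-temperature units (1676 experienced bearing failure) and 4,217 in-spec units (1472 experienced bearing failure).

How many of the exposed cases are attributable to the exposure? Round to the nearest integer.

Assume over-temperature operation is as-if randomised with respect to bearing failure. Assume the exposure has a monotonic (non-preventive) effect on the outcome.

p₁ = P(outcome | exposed) = 1676/3030 = 0.55314
p₀ = P(outcome | unexposed) = 1472/4217 = 0.34906
PN = (p₁ − p₀)/p₁ = (0.55314 − 0.34906) / 0.55314 ≈ 0.36894.
Attributable cases ≈ PN × (exposed cases) = 0.36894 × 1676 ≈ 618.34.

about 618 cases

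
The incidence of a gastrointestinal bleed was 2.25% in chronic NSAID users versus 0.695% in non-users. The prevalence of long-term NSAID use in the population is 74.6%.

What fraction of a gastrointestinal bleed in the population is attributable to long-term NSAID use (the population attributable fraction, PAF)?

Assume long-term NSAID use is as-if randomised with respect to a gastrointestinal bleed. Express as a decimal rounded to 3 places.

p₁ = 0.0225, p₀ = 0.00695.
Overall risk P(Y=1) = π·p₁ + (1−π)·p₀ = 0.746×0.0225 + 0.254×0.00695 = 0.01855.
Under exogeneity, PAF = [P(Y=1) − p₀] / P(Y=1).
PAF = (0.01855 − 0.00695) / 0.01855 ≈ 0.6253

PAF ≈ 0.625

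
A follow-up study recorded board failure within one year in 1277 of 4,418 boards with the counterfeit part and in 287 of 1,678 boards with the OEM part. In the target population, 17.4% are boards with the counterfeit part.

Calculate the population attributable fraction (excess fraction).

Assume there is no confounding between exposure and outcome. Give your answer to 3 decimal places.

PAF ≈ 0.107

p₁ = P(outcome | exposed) = 1277/4418 = 0.28904
p₀ = P(outcome | unexposed) = 287/1678 = 0.17104
Overall risk P(Y=1) = π·p₁ + (1−π)·p₀ = 0.174×0.28904 + 0.826×0.17104 = 0.19157.
Under exogeneity, PAF = [P(Y=1) − p₀] / P(Y=1).
PAF = (0.19157 − 0.17104) / 0.19157 ≈ 0.1072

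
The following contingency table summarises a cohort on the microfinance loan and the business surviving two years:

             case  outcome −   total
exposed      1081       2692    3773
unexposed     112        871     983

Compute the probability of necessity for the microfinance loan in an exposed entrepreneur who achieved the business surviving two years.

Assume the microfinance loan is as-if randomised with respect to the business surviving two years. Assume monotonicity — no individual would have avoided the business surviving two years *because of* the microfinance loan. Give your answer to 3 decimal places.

PN ≈ 0.602

p₁ = P(outcome | exposed) = 1081/3773 = 0.28651
p₀ = P(outcome | unexposed) = 112/983 = 0.11394
Under exogeneity and monotonicity, PN = (p₁ − p₀)/p₁.
PN = (0.28651 − 0.11394) / 0.28651 ≈ 0.6023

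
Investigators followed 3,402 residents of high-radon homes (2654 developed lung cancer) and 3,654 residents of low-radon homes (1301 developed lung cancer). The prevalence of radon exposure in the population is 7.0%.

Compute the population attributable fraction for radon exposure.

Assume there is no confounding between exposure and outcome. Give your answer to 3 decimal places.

PAF ≈ 0.077

p₁ = P(outcome | exposed) = 2654/3402 = 0.78013
p₀ = P(outcome | unexposed) = 1301/3654 = 0.35605
Overall risk P(Y=1) = π·p₁ + (1−π)·p₀ = 0.07×0.78013 + 0.93×0.35605 = 0.38573.
Under exogeneity, PAF = [P(Y=1) − p₀] / P(Y=1).
PAF = (0.38573 − 0.35605) / 0.38573 ≈ 0.0770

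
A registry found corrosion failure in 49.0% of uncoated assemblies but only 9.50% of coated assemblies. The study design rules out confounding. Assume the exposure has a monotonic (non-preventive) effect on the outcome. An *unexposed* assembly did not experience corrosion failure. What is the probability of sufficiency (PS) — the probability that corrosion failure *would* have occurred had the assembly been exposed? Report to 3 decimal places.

PS ≈ 0.436

p₁ = 0.49, p₀ = 0.095.
Under exogeneity and monotonicity, PS = (p₁ − p₀) / (1 − p₀).
PS = (0.49 − 0.095) / (1 − 0.095) = 0.395 / 0.905 ≈ 0.4365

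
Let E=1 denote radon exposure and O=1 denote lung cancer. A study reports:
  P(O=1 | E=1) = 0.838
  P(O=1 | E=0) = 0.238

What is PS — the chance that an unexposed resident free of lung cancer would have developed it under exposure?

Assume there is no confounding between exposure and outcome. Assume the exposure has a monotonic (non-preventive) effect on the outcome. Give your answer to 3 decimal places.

PS ≈ 0.787

Let p₁ = 0.838, p₀ = 0.238.
Under exogeneity and monotonicity, PS = (p₁ − p₀) / (1 − p₀).
PS = (0.838 − 0.238) / (1 − 0.238) = 0.6 / 0.762 ≈ 0.7874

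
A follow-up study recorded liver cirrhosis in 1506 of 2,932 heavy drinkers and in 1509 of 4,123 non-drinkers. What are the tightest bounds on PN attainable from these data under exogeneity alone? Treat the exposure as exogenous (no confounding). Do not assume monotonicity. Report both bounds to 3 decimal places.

p₁ = P(outcome | exposed) = 1506/2932 = 0.51364
p₀ = P(outcome | unexposed) = 1509/4123 = 0.366
Under exogeneity alone the bounds on PN are max{0,(p₁−p₀)/p₁} ≤ PN ≤ min{1,(1−p₀)/p₁}.
  lower = (p₁ − p₀)/p₁ = 0.14765 / 0.51364 ≈ 0.2875
  upper = min{1, (1 − p₀)/p₁} = 0.634 / 0.51364 ≈ 1.2343 → capped at 1

0.287 ≤ PN ≤ 1.000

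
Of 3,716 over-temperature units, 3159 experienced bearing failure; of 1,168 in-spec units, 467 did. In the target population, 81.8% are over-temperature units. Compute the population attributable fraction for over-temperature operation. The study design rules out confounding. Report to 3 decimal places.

p₁ = P(outcome | exposed) = 3159/3716 = 0.85011
p₀ = P(outcome | unexposed) = 467/1168 = 0.39983
Overall risk P(Y=1) = π·p₁ + (1−π)·p₀ = 0.818×0.85011 + 0.182×0.39983 = 0.76816.
Under exogeneity, PAF = [P(Y=1) − p₀] / P(Y=1).
PAF = (0.76816 − 0.39983) / 0.76816 ≈ 0.4795

PAF ≈ 0.479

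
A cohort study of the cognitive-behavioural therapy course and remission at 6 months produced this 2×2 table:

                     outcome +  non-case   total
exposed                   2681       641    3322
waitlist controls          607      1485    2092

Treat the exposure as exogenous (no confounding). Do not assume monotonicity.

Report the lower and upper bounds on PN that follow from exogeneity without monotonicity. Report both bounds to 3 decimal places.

p₁ = P(outcome | exposed) = 2681/3322 = 0.80704
p₀ = P(outcome | unexposed) = 607/2092 = 0.29015
Under exogeneity alone the bounds on PN are max{0,(p₁−p₀)/p₁} ≤ PN ≤ min{1,(1−p₀)/p₁}.
  lower = (p₁ − p₀)/p₁ = 0.51689 / 0.80704 ≈ 0.6405
  upper = min{1, (1 − p₀)/p₁} = 0.70985 / 0.80704 ≈ 0.8796

0.640 ≤ PN ≤ 0.880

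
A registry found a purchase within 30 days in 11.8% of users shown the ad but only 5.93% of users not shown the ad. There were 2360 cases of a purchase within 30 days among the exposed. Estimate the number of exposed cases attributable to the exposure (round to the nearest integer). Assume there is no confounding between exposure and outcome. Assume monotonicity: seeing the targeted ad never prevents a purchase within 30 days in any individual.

p₁ = 0.118, p₀ = 0.0593.
PN = (p₁ − p₀)/p₁ = (0.118 − 0.0593) / 0.118 ≈ 0.49746.
Attributable cases ≈ PN × (exposed cases) = 0.49746 × 2360 ≈ 1174.00.

about 1174 cases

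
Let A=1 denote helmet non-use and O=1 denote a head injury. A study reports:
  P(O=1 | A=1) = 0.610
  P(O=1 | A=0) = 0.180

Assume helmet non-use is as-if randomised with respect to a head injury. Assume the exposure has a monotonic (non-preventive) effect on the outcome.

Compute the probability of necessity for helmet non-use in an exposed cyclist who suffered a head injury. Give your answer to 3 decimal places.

Let p₁ = 0.61, p₀ = 0.18.
Under exogeneity and monotonicity, PN = (p₁ − p₀) / p₁.
PN = (0.61 − 0.18) / 0.61 = 0.43 / 0.61 ≈ 0.7049

PN ≈ 0.705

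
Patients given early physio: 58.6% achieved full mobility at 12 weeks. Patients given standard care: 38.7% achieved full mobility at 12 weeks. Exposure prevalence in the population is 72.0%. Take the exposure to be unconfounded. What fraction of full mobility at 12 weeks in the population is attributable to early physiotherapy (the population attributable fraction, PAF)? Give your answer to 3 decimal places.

PAF ≈ 0.270

p₁ = 0.586, p₀ = 0.387.
Overall risk P(Y=1) = π·p₁ + (1−π)·p₀ = 0.72×0.586 + 0.28×0.387 = 0.53028.
Under exogeneity, PAF = [P(Y=1) − p₀] / P(Y=1).
PAF = (0.53028 − 0.387) / 0.53028 ≈ 0.2702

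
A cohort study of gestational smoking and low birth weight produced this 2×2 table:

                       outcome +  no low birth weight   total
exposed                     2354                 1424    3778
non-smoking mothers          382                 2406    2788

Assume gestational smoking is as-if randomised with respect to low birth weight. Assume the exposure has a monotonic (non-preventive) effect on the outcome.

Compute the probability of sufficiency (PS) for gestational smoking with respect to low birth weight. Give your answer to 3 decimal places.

p₁ = P(outcome | exposed) = 2354/3778 = 0.62308
p₀ = P(outcome | unexposed) = 382/2788 = 0.13702
Under exogeneity and monotonicity, PS = (p₁ − p₀)/(1 − p₀).
PS = (0.62308 − 0.13702) / 0.86298 ≈ 0.5632

PS ≈ 0.563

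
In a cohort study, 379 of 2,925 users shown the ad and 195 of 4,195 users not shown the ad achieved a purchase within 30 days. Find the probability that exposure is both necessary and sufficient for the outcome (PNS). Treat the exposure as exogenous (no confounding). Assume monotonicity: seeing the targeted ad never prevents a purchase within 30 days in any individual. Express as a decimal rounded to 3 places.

PNS ≈ 0.083

p₁ = P(outcome | exposed) = 379/2925 = 0.12957
p₀ = P(outcome | unexposed) = 195/4195 = 0.046484
Under exogeneity and monotonicity, PNS = p₁ − p₀.
PNS = 0.12957 − 0.046484 = 0.083089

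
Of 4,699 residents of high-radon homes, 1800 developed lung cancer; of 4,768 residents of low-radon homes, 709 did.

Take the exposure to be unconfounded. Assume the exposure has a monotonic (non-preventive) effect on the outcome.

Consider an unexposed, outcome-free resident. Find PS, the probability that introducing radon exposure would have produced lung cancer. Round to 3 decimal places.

p₁ = P(outcome | exposed) = 1800/4699 = 0.38306
p₀ = P(outcome | unexposed) = 709/4768 = 0.1487
Under exogeneity and monotonicity, PS = (p₁ − p₀) / (1 − p₀).
PS = (0.38306 − 0.1487) / (1 − 0.1487) = 0.23436 / 0.8513 ≈ 0.2753

PS ≈ 0.275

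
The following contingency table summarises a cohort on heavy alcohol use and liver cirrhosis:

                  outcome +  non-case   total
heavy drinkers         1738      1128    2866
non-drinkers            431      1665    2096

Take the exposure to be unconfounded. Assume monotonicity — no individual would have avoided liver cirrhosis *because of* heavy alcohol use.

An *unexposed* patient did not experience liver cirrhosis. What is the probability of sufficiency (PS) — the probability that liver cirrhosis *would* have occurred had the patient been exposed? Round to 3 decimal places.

PS ≈ 0.505

p₁ = P(outcome | exposed) = 1738/2866 = 0.60642
p₀ = P(outcome | unexposed) = 431/2096 = 0.20563
Under exogeneity and monotonicity, PS = (p₁ − p₀)/(1 − p₀).
PS = (0.60642 − 0.20563) / 0.79437 ≈ 0.5045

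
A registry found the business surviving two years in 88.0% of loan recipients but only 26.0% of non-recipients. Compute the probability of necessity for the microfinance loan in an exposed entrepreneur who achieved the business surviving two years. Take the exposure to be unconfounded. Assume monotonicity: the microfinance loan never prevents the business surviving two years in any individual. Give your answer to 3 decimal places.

p₁ = 0.88, p₀ = 0.26.
Under exogeneity and monotonicity, PN = (p₁ − p₀) / p₁.
PN = (0.88 − 0.26) / 0.88 = 0.62 / 0.88 ≈ 0.7045

PN ≈ 0.705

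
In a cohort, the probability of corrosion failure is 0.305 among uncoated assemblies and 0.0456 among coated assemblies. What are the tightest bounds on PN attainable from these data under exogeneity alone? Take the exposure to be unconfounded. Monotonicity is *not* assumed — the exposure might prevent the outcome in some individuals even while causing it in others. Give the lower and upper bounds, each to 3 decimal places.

Let p₁ = 0.305, p₀ = 0.0456.
Under exogeneity alone the bounds on PN are max{0,(p₁−p₀)/p₁} ≤ PN ≤ min{1,(1−p₀)/p₁}.
  lower = (p₁ − p₀)/p₁ = 0.2594 / 0.305 ≈ 0.8505
  upper = min{1, (1 − p₀)/p₁} = 0.9544 / 0.305 ≈ 3.1292 → capped at 1

0.850 ≤ PN ≤ 1.000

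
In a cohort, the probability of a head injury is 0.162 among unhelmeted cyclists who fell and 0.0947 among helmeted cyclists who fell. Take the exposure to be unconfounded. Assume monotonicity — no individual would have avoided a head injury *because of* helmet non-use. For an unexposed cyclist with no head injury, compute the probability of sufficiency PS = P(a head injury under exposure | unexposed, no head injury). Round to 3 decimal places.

Let p₁ = 0.162, p₀ = 0.0947.
Under exogeneity and monotonicity, PS = (p₁ − p₀) / (1 − p₀).
PS = (0.162 − 0.0947) / (1 − 0.0947) = 0.0673 / 0.9053 ≈ 0.0743

PS ≈ 0.074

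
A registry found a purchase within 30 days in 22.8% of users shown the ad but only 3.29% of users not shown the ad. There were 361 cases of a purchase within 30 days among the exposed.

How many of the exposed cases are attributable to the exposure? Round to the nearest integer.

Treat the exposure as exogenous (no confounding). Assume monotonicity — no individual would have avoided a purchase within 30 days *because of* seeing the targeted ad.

about 309 cases

p₁ = 0.228, p₀ = 0.0329.
PN = (p₁ − p₀)/p₁ = (0.228 − 0.0329) / 0.228 ≈ 0.85570.
Attributable cases ≈ PN × (exposed cases) = 0.85570 × 361 ≈ 308.91.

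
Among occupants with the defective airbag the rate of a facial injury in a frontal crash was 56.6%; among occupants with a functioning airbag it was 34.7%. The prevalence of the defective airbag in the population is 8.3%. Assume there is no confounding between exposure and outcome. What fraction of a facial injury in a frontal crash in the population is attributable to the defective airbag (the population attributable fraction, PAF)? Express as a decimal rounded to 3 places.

p₁ = 0.566, p₀ = 0.347.
Overall risk P(Y=1) = π·p₁ + (1−π)·p₀ = 0.083×0.566 + 0.917×0.347 = 0.36518.
Under exogeneity, PAF = [P(Y=1) − p₀] / P(Y=1).
PAF = (0.36518 − 0.347) / 0.36518 ≈ 0.0498

PAF ≈ 0.050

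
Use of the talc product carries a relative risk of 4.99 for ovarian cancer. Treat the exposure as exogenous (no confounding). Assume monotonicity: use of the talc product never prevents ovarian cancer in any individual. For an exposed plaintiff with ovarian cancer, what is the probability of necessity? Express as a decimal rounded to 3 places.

PN ≈ 0.800

Under exogeneity and monotonicity, PN = (RR − 1) / RR = 1 − 1/RR.
PN = (4.99 − 1) / 4.99 = 3.99 / 4.99 ≈ 0.7996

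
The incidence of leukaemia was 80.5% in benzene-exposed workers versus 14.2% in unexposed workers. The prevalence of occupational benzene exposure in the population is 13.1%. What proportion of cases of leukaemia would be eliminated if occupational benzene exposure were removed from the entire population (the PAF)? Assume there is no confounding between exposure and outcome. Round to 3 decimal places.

p₁ = 0.805, p₀ = 0.142.
Overall risk P(Y=1) = π·p₁ + (1−π)·p₀ = 0.131×0.805 + 0.869×0.142 = 0.22885.
Under exogeneity, PAF = [P(Y=1) − p₀] / P(Y=1).
PAF = (0.22885 − 0.142) / 0.22885 ≈ 0.3795

PAF ≈ 0.380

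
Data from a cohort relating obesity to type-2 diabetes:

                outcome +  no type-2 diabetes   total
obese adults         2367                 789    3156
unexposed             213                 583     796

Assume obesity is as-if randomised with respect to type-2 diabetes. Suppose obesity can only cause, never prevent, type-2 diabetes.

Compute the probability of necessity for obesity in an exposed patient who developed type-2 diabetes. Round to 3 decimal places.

p₁ = P(outcome | exposed) = 2367/3156 = 0.75
p₀ = P(outcome | unexposed) = 213/796 = 0.26759
Under exogeneity and monotonicity, PN = (p₁ − p₀)/p₁.
PN = (0.75 − 0.26759) / 0.75 ≈ 0.6432

PN ≈ 0.643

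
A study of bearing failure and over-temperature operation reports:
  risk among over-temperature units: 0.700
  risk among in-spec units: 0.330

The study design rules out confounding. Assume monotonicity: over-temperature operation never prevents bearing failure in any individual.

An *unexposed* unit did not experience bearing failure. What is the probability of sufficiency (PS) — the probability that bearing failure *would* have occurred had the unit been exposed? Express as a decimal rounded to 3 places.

Let p₁ = 0.7, p₀ = 0.33.
Under exogeneity and monotonicity, PS = (p₁ − p₀) / (1 − p₀).
PS = (0.7 − 0.33) / (1 − 0.33) = 0.37 / 0.67 ≈ 0.5522

PS ≈ 0.552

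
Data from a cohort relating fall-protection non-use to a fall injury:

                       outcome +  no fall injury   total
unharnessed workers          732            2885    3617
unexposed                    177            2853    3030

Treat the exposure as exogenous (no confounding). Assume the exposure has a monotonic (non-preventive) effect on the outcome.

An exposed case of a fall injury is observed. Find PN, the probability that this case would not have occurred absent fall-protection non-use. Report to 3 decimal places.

p₁ = P(outcome | exposed) = 732/3617 = 0.20238
p₀ = P(outcome | unexposed) = 177/3030 = 0.058416
Under exogeneity and monotonicity, PN = (p₁ − p₀)/p₁.
PN = (0.20238 − 0.058416) / 0.20238 ≈ 0.7114

PN ≈ 0.711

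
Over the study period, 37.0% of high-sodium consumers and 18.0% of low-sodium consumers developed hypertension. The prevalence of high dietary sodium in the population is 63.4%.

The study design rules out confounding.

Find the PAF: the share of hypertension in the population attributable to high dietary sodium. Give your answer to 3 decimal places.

p₁ = 0.37, p₀ = 0.18.
Overall risk P(Y=1) = π·p₁ + (1−π)·p₀ = 0.634×0.37 + 0.366×0.18 = 0.30046.
Under exogeneity, PAF = [P(Y=1) − p₀] / P(Y=1).
PAF = (0.30046 − 0.18) / 0.30046 ≈ 0.4009

PAF ≈ 0.401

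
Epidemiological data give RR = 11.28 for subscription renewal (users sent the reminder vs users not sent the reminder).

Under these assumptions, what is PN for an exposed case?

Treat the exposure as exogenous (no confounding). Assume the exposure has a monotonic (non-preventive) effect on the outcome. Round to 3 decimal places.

Under exogeneity and monotonicity, PN = (RR − 1) / RR = 1 − 1/RR.
PN = (11.28 − 1) / 11.28 = 10.28 / 11.28 ≈ 0.9113

PN ≈ 0.911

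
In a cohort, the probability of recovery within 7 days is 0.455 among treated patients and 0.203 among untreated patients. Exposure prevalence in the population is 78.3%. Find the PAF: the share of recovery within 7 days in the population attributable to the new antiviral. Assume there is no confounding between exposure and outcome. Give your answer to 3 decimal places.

Let p₁ = 0.455, p₀ = 0.203.
Overall risk P(Y=1) = π·p₁ + (1−π)·p₀ = 0.783×0.455 + 0.217×0.203 = 0.40032.
Under exogeneity, PAF = [P(Y=1) − p₀] / P(Y=1).
PAF = (0.40032 − 0.203) / 0.40032 ≈ 0.4929

PAF ≈ 0.493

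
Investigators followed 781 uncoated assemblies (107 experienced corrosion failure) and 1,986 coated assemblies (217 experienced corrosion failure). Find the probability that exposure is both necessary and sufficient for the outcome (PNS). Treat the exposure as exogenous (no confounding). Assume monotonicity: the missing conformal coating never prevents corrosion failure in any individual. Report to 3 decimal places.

p₁ = P(outcome | exposed) = 107/781 = 0.137
p₀ = P(outcome | unexposed) = 217/1986 = 0.10926
Under exogeneity and monotonicity, PNS = p₁ − p₀.
PNS = 0.137 − 0.10926 = 0.027739

PNS ≈ 0.028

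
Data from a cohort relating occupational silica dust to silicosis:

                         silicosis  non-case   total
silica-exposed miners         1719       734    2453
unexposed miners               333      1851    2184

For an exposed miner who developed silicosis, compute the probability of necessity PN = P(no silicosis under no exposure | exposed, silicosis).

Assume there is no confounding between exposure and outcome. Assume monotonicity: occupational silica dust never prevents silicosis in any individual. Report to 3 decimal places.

PN ≈ 0.782

p₁ = P(outcome | exposed) = 1719/2453 = 0.70077
p₀ = P(outcome | unexposed) = 333/2184 = 0.15247
Under exogeneity and monotonicity, PN = (p₁ − p₀)/p₁.
PN = (0.70077 − 0.15247) / 0.70077 ≈ 0.7824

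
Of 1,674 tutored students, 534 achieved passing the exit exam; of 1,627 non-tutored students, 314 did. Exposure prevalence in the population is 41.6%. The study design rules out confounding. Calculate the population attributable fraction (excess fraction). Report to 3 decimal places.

PAF ≈ 0.214

p₁ = P(outcome | exposed) = 534/1674 = 0.319
p₀ = P(outcome | unexposed) = 314/1627 = 0.19299
Overall risk P(Y=1) = π·p₁ + (1−π)·p₀ = 0.416×0.319 + 0.584×0.19299 = 0.24541.
Under exogeneity, PAF = [P(Y=1) − p₀] / P(Y=1).
PAF = (0.24541 − 0.19299) / 0.24541 ≈ 0.2136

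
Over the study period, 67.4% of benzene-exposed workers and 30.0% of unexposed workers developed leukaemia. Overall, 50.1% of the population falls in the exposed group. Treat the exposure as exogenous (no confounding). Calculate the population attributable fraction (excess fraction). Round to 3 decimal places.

PAF ≈ 0.384

p₁ = 0.674, p₀ = 0.3.
Overall risk P(Y=1) = π·p₁ + (1−π)·p₀ = 0.501×0.674 + 0.499×0.3 = 0.48737.
Under exogeneity, PAF = [P(Y=1) − p₀] / P(Y=1).
PAF = (0.48737 − 0.3) / 0.48737 ≈ 0.3845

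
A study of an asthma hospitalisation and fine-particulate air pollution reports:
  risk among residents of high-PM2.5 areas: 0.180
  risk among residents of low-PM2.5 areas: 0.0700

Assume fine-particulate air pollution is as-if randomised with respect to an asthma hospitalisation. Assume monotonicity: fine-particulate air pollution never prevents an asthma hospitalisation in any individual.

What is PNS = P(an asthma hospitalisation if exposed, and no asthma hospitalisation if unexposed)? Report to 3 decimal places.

PNS ≈ 0.110

Let p₁ = 0.18, p₀ = 0.07.
Under exogeneity and monotonicity, PNS = p₁ − p₀.
PNS = 0.18 − 0.07 = 0.11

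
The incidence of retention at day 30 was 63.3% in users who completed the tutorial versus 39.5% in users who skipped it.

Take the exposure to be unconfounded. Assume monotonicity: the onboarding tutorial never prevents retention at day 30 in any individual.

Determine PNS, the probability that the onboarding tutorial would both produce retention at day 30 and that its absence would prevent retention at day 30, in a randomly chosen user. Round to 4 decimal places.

PNS ≈ 0.2380

p₁ = 0.633, p₀ = 0.395.
Under exogeneity and monotonicity, PNS = p₁ − p₀.
PNS = 0.633 − 0.395 = 0.238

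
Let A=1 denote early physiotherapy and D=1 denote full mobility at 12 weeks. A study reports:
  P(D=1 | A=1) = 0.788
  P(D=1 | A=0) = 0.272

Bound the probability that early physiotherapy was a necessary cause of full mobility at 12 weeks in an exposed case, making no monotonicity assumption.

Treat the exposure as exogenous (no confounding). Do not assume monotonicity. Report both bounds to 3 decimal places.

Let p₁ = 0.788, p₀ = 0.272.
Under exogeneity alone the bounds on PN are max{0,(p₁−p₀)/p₁} ≤ PN ≤ min{1,(1−p₀)/p₁}.
  lower = (p₁ − p₀)/p₁ = 0.516 / 0.788 ≈ 0.6548
  upper = min{1, (1 − p₀)/p₁} = 0.728 / 0.788 ≈ 0.9239

0.655 ≤ PN ≤ 0.924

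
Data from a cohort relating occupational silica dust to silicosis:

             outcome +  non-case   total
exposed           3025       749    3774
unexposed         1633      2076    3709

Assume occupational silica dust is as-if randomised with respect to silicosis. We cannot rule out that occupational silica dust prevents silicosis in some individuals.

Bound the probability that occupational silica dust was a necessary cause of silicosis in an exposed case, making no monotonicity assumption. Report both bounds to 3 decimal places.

p₁ = P(outcome | exposed) = 3025/3774 = 0.80154
p₀ = P(outcome | unexposed) = 1633/3709 = 0.44028
Under exogeneity alone the bounds on PN are max{0,(p₁−p₀)/p₁} ≤ PN ≤ min{1,(1−p₀)/p₁}.
  lower = (p₁ − p₀)/p₁ = 0.36126 / 0.80154 ≈ 0.4507
  upper = min{1, (1 − p₀)/p₁} = 0.55972 / 0.80154 ≈ 0.6983

0.451 ≤ PN ≤ 0.698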